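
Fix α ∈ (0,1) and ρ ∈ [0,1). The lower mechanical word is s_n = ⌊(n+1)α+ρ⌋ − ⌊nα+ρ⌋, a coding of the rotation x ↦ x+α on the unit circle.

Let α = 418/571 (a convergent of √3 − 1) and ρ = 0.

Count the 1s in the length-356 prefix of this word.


260

#1s = Σ_{n=0}^{355} s_n = Σ_{n=0}^{355} (⌊(n+1)α+ρ⌋ − ⌊nα+ρ⌋)
the sum telescopes: every ⌊nα+ρ⌋ with 0 < n < 356 appears once with + and once with −, leaving ⌊356α+ρ⌋ − ⌊0·α+ρ⌋
356α + ρ = (356·418) / 571 = 148808/571
ρ = 0/571
⌊148808/571⌋ = 260,  ⌊0/571⌋ = 0
#1s = 260 − 0 = 260


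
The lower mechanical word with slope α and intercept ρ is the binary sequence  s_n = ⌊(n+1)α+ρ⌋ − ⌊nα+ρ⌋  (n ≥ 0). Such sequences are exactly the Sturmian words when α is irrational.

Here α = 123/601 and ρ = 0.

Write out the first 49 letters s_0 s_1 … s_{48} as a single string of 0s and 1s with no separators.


n=0: ⌊(1·123)/601⌋ − ⌊(0·123)/601⌋ = ⌊123/601⌋ − ⌊0/601⌋ = 0 − 0 = 0
n=1: ⌊(2·123)/601⌋ − ⌊(1·123)/601⌋ = ⌊246/601⌋ − ⌊123/601⌋ = 0 − 0 = 0
n=2: ⌊(3·123)/601⌋ − ⌊(2·123)/601⌋ = ⌊369/601⌋ − ⌊246/601⌋ = 0 − 0 = 0
n=3: ⌊(4·123)/601⌋ − ⌊(3·123)/601⌋ = ⌊492/601⌋ − ⌊369/601⌋ = 0 − 0 = 0
n=4: ⌊(5·123)/601⌋ − ⌊(4·123)/601⌋ = ⌊615/601⌋ − ⌊492/601⌋ = 1 − 0 = 1
n=5: ⌊(6·123)/601⌋ − ⌊(5·123)/601⌋ = ⌊738/601⌋ − ⌊615/601⌋ = 1 − 1 = 0
n=6: ⌊(7·123)/601⌋ − ⌊(6·123)/601⌋ = ⌊861/601⌋ − ⌊738/601⌋ = 1 − 1 = 0
n=7: ⌊(8·123)/601⌋ − ⌊(7·123)/601⌋ = ⌊984/601⌋ − ⌊861/601⌋ = 1 − 1 = 0
n=8: ⌊(9·123)/601⌋ − ⌊(8·123)/601⌋ = ⌊1107/601⌋ − ⌊984/601⌋ = 1 − 1 = 0
n=9: ⌊(10·123)/601⌋ − ⌊(9·123)/601⌋ = ⌊1230/601⌋ − ⌊1107/601⌋ = 2 − 1 = 1
n=10: ⌊(11·123)/601⌋ − ⌊(10·123)/601⌋ = ⌊1353/601⌋ − ⌊1230/601⌋ = 2 − 2 = 0
n=11: ⌊(12·123)/601⌋ − ⌊(11·123)/601⌋ = ⌊1476/601⌋ − ⌊1353/601⌋ = 2 − 2 = 0
n=12: ⌊(13·123)/601⌋ − ⌊(12·123)/601⌋ = ⌊1599/601⌋ − ⌊1476/601⌋ = 2 − 2 = 0
n=13: ⌊(14·123)/601⌋ − ⌊(13·123)/601⌋ = ⌊1722/601⌋ − ⌊1599/601⌋ = 2 − 2 = 0
n=14: ⌊(15·123)/601⌋ − ⌊(14·123)/601⌋ = ⌊1845/601⌋ − ⌊1722/601⌋ = 3 − 2 = 1
n=15: ⌊(16·123)/601⌋ − ⌊(15·123)/601⌋ = ⌊1968/601⌋ − ⌊1845/601⌋ = 3 − 3 = 0
n=16: ⌊(17·123)/601⌋ − ⌊(16·123)/601⌋ = ⌊2091/601⌋ − ⌊1968/601⌋ = 3 − 3 = 0
n=17: ⌊(18·123)/601⌋ − ⌊(17·123)/601⌋ = ⌊2214/601⌋ − ⌊2091/601⌋ = 3 − 3 = 0
n=18: ⌊(19·123)/601⌋ − ⌊(18·123)/601⌋ = ⌊2337/601⌋ − ⌊2214/601⌋ = 3 − 3 = 0
n=19: ⌊(20·123)/601⌋ − ⌊(19·123)/601⌋ = ⌊2460/601⌋ − ⌊2337/601⌋ = 4 − 3 = 1
n=20: ⌊(21·123)/601⌋ − ⌊(20·123)/601⌋ = ⌊2583/601⌋ − ⌊2460/601⌋ = 4 − 4 = 0
n=21: ⌊(22·123)/601⌋ − ⌊(21·123)/601⌋ = ⌊2706/601⌋ − ⌊2583/601⌋ = 4 − 4 = 0
n=22: ⌊(23·123)/601⌋ − ⌊(22·123)/601⌋ = ⌊2829/601⌋ − ⌊2706/601⌋ = 4 − 4 = 0
n=23: ⌊(24·123)/601⌋ − ⌊(23·123)/601⌋ = ⌊2952/601⌋ − ⌊2829/601⌋ = 4 − 4 = 0
n=24: ⌊(25·123)/601⌋ − ⌊(24·123)/601⌋ = ⌊3075/601⌋ − ⌊2952/601⌋ = 5 − 4 = 1
n=25: ⌊(26·123)/601⌋ − ⌊(25·123)/601⌋ = ⌊3198/601⌋ − ⌊3075/601⌋ = 5 − 5 = 0
n=26: ⌊(27·123)/601⌋ − ⌊(26·123)/601⌋ = ⌊3321/601⌋ − ⌊3198/601⌋ = 5 − 5 = 0
n=27: ⌊(28·123)/601⌋ − ⌊(27·123)/601⌋ = ⌊3444/601⌋ − ⌊3321/601⌋ = 5 − 5 = 0
n=28: ⌊(29·123)/601⌋ − ⌊(28·123)/601⌋ = ⌊3567/601⌋ − ⌊3444/601⌋ = 5 − 5 = 0
n=29: ⌊(30·123)/601⌋ − ⌊(29·123)/601⌋ = ⌊3690/601⌋ − ⌊3567/601⌋ = 6 − 5 = 1
n=30: ⌊(31·123)/601⌋ − ⌊(30·123)/601⌋ = ⌊3813/601⌋ − ⌊3690/601⌋ = 6 − 6 = 0
n=31: ⌊(32·123)/601⌋ − ⌊(31·123)/601⌋ = ⌊3936/601⌋ − ⌊3813/601⌋ = 6 − 6 = 0
n=32: ⌊(33·123)/601⌋ − ⌊(32·123)/601⌋ = ⌊4059/601⌋ − ⌊3936/601⌋ = 6 − 6 = 0
n=33: ⌊(34·123)/601⌋ − ⌊(33·123)/601⌋ = ⌊4182/601⌋ − ⌊4059/601⌋ = 6 − 6 = 0
n=34: ⌊(35·123)/601⌋ − ⌊(34·123)/601⌋ = ⌊4305/601⌋ − ⌊4182/601⌋ = 7 − 6 = 1
n=35: ⌊(36·123)/601⌋ − ⌊(35·123)/601⌋ = ⌊4428/601⌋ − ⌊4305/601⌋ = 7 − 7 = 0
n=36: ⌊(37·123)/601⌋ − ⌊(36·123)/601⌋ = ⌊4551/601⌋ − ⌊4428/601⌋ = 7 − 7 = 0
n=37: ⌊(38·123)/601⌋ − ⌊(37·123)/601⌋ = ⌊4674/601⌋ − ⌊4551/601⌋ = 7 − 7 = 0
n=38: ⌊(39·123)/601⌋ − ⌊(38·123)/601⌋ = ⌊4797/601⌋ − ⌊4674/601⌋ = 7 − 7 = 0
n=39: ⌊(40·123)/601⌋ − ⌊(39·123)/601⌋ = ⌊4920/601⌋ − ⌊4797/601⌋ = 8 − 7 = 1
n=40: ⌊(41·123)/601⌋ − ⌊(40·123)/601⌋ = ⌊5043/601⌋ − ⌊4920/601⌋ = 8 − 8 = 0
n=41: ⌊(42·123)/601⌋ − ⌊(41·123)/601⌋ = ⌊5166/601⌋ − ⌊5043/601⌋ = 8 − 8 = 0
n=42: ⌊(43·123)/601⌋ − ⌊(42·123)/601⌋ = ⌊5289/601⌋ − ⌊5166/601⌋ = 8 − 8 = 0
n=43: ⌊(44·123)/601⌋ − ⌊(43·123)/601⌋ = ⌊5412/601⌋ − ⌊5289/601⌋ = 9 − 8 = 1
n=44: ⌊(45·123)/601⌋ − ⌊(44·123)/601⌋ = ⌊5535/601⌋ − ⌊5412/601⌋ = 9 − 9 = 0
n=45: ⌊(46·123)/601⌋ − ⌊(45·123)/601⌋ = ⌊5658/601⌋ − ⌊5535/601⌋ = 9 − 9 = 0
n=46: ⌊(47·123)/601⌋ − ⌊(46·123)/601⌋ = ⌊5781/601⌋ − ⌊5658/601⌋ = 9 − 9 = 0
n=47: ⌊(48·123)/601⌋ − ⌊(47·123)/601⌋ = ⌊5904/601⌋ − ⌊5781/601⌋ = 9 − 9 = 0
n=48: ⌊(49·123)/601⌋ − ⌊(48·123)/601⌋ = ⌊6027/601⌋ − ⌊5904/601⌋ = 10 − 9 = 1

0000100001000010000100001000010000100001000100001


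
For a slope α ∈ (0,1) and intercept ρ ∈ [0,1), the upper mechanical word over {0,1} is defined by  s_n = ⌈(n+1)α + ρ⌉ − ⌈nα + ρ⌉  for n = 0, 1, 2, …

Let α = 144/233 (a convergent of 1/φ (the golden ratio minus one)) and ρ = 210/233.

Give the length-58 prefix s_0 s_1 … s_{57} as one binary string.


n=0: ⌈(1·144+210)/233⌉ − ⌈(0·144+210)/233⌉ = ⌈354/233⌉ − ⌈210/233⌉ = 2 − 1 = 1
n=1: ⌈(2·144+210)/233⌉ − ⌈(1·144+210)/233⌉ = ⌈498/233⌉ − ⌈354/233⌉ = 3 − 2 = 1
n=2: ⌈(3·144+210)/233⌉ − ⌈(2·144+210)/233⌉ = ⌈642/233⌉ − ⌈498/233⌉ = 3 − 3 = 0
n=3: ⌈(4·144+210)/233⌉ − ⌈(3·144+210)/233⌉ = ⌈786/233⌉ − ⌈642/233⌉ = 4 − 3 = 1
n=4: ⌈(5·144+210)/233⌉ − ⌈(4·144+210)/233⌉ = ⌈930/233⌉ − ⌈786/233⌉ = 4 − 4 = 0
n=5: ⌈(6·144+210)/233⌉ − ⌈(5·144+210)/233⌉ = ⌈1074/233⌉ − ⌈930/233⌉ = 5 − 4 = 1
n=6: ⌈(7·144+210)/233⌉ − ⌈(6·144+210)/233⌉ = ⌈1218/233⌉ − ⌈1074/233⌉ = 6 − 5 = 1
n=7: ⌈(8·144+210)/233⌉ − ⌈(7·144+210)/233⌉ = ⌈1362/233⌉ − ⌈1218/233⌉ = 6 − 6 = 0
n=8: ⌈(9·144+210)/233⌉ − ⌈(8·144+210)/233⌉ = ⌈1506/233⌉ − ⌈1362/233⌉ = 7 − 6 = 1
n=9: ⌈(10·144+210)/233⌉ − ⌈(9·144+210)/233⌉ = ⌈1650/233⌉ − ⌈1506/233⌉ = 8 − 7 = 1
n=10: ⌈(11·144+210)/233⌉ − ⌈(10·144+210)/233⌉ = ⌈1794/233⌉ − ⌈1650/233⌉ = 8 − 8 = 0
n=11: ⌈(12·144+210)/233⌉ − ⌈(11·144+210)/233⌉ = ⌈1938/233⌉ − ⌈1794/233⌉ = 9 − 8 = 1
n=12: ⌈(13·144+210)/233⌉ − ⌈(12·144+210)/233⌉ = ⌈2082/233⌉ − ⌈1938/233⌉ = 9 − 9 = 0
n=13: ⌈(14·144+210)/233⌉ − ⌈(13·144+210)/233⌉ = ⌈2226/233⌉ − ⌈2082/233⌉ = 10 − 9 = 1
n=14: ⌈(15·144+210)/233⌉ − ⌈(14·144+210)/233⌉ = ⌈2370/233⌉ − ⌈2226/233⌉ = 11 − 10 = 1
n=15: ⌈(16·144+210)/233⌉ − ⌈(15·144+210)/233⌉ = ⌈2514/233⌉ − ⌈2370/233⌉ = 11 − 11 = 0
n=16: ⌈(17·144+210)/233⌉ − ⌈(16·144+210)/233⌉ = ⌈2658/233⌉ − ⌈2514/233⌉ = 12 − 11 = 1
n=17: ⌈(18·144+210)/233⌉ − ⌈(17·144+210)/233⌉ = ⌈2802/233⌉ − ⌈2658/233⌉ = 13 − 12 = 1
n=18: ⌈(19·144+210)/233⌉ − ⌈(18·144+210)/233⌉ = ⌈2946/233⌉ − ⌈2802/233⌉ = 13 − 13 = 0
n=19: ⌈(20·144+210)/233⌉ − ⌈(19·144+210)/233⌉ = ⌈3090/233⌉ − ⌈2946/233⌉ = 14 − 13 = 1
n=20: ⌈(21·144+210)/233⌉ − ⌈(20·144+210)/233⌉ = ⌈3234/233⌉ − ⌈3090/233⌉ = 14 − 14 = 0
n=21: ⌈(22·144+210)/233⌉ − ⌈(21·144+210)/233⌉ = ⌈3378/233⌉ − ⌈3234/233⌉ = 15 − 14 = 1
n=22: ⌈(23·144+210)/233⌉ − ⌈(22·144+210)/233⌉ = ⌈3522/233⌉ − ⌈3378/233⌉ = 16 − 15 = 1
n=23: ⌈(24·144+210)/233⌉ − ⌈(23·144+210)/233⌉ = ⌈3666/233⌉ − ⌈3522/233⌉ = 16 − 16 = 0
n=24: ⌈(25·144+210)/233⌉ − ⌈(24·144+210)/233⌉ = ⌈3810/233⌉ − ⌈3666/233⌉ = 17 − 16 = 1
n=25: ⌈(26·144+210)/233⌉ − ⌈(25·144+210)/233⌉ = ⌈3954/233⌉ − ⌈3810/233⌉ = 17 − 17 = 0
n=26: ⌈(27·144+210)/233⌉ − ⌈(26·144+210)/233⌉ = ⌈4098/233⌉ − ⌈3954/233⌉ = 18 − 17 = 1
n=27: ⌈(28·144+210)/233⌉ − ⌈(27·144+210)/233⌉ = ⌈4242/233⌉ − ⌈4098/233⌉ = 19 − 18 = 1
n=28: ⌈(29·144+210)/233⌉ − ⌈(28·144+210)/233⌉ = ⌈4386/233⌉ − ⌈4242/233⌉ = 19 − 19 = 0
n=29: ⌈(30·144+210)/233⌉ − ⌈(29·144+210)/233⌉ = ⌈4530/233⌉ − ⌈4386/233⌉ = 20 − 19 = 1
n=30: ⌈(31·144+210)/233⌉ − ⌈(30·144+210)/233⌉ = ⌈4674/233⌉ − ⌈4530/233⌉ = 21 − 20 = 1
n=31: ⌈(32·144+210)/233⌉ − ⌈(31·144+210)/233⌉ = ⌈4818/233⌉ − ⌈4674/233⌉ = 21 − 21 = 0
n=32: ⌈(33·144+210)/233⌉ − ⌈(32·144+210)/233⌉ = ⌈4962/233⌉ − ⌈4818/233⌉ = 22 − 21 = 1
n=33: ⌈(34·144+210)/233⌉ − ⌈(33·144+210)/233⌉ = ⌈5106/233⌉ − ⌈4962/233⌉ = 22 − 22 = 0
n=34: ⌈(35·144+210)/233⌉ − ⌈(34·144+210)/233⌉ = ⌈5250/233⌉ − ⌈5106/233⌉ = 23 − 22 = 1
n=35: ⌈(36·144+210)/233⌉ − ⌈(35·144+210)/233⌉ = ⌈5394/233⌉ − ⌈5250/233⌉ = 24 − 23 = 1
n=36: ⌈(37·144+210)/233⌉ − ⌈(36·144+210)/233⌉ = ⌈5538/233⌉ − ⌈5394/233⌉ = 24 − 24 = 0
n=37: ⌈(38·144+210)/233⌉ − ⌈(37·144+210)/233⌉ = ⌈5682/233⌉ − ⌈5538/233⌉ = 25 − 24 = 1
n=38: ⌈(39·144+210)/233⌉ − ⌈(38·144+210)/233⌉ = ⌈5826/233⌉ − ⌈5682/233⌉ = 26 − 25 = 1
n=39: ⌈(40·144+210)/233⌉ − ⌈(39·144+210)/233⌉ = ⌈5970/233⌉ − ⌈5826/233⌉ = 26 − 26 = 0
n=40: ⌈(41·144+210)/233⌉ − ⌈(40·144+210)/233⌉ = ⌈6114/233⌉ − ⌈5970/233⌉ = 27 − 26 = 1
n=41: ⌈(42·144+210)/233⌉ − ⌈(41·144+210)/233⌉ = ⌈6258/233⌉ − ⌈6114/233⌉ = 27 − 27 = 0
n=42: ⌈(43·144+210)/233⌉ − ⌈(42·144+210)/233⌉ = ⌈6402/233⌉ − ⌈6258/233⌉ = 28 − 27 = 1
n=43: ⌈(44·144+210)/233⌉ − ⌈(43·144+210)/233⌉ = ⌈6546/233⌉ − ⌈6402/233⌉ = 29 − 28 = 1
n=44: ⌈(45·144+210)/233⌉ − ⌈(44·144+210)/233⌉ = ⌈6690/233⌉ − ⌈6546/233⌉ = 29 − 29 = 0
n=45: ⌈(46·144+210)/233⌉ − ⌈(45·144+210)/233⌉ = ⌈6834/233⌉ − ⌈6690/233⌉ = 30 − 29 = 1
n=46: ⌈(47·144+210)/233⌉ − ⌈(46·144+210)/233⌉ = ⌈6978/233⌉ − ⌈6834/233⌉ = 30 − 30 = 0
n=47: ⌈(48·144+210)/233⌉ − ⌈(47·144+210)/233⌉ = ⌈7122/233⌉ − ⌈6978/233⌉ = 31 − 30 = 1
n=48: ⌈(49·144+210)/233⌉ − ⌈(48·144+210)/233⌉ = ⌈7266/233⌉ − ⌈7122/233⌉ = 32 − 31 = 1
n=49: ⌈(50·144+210)/233⌉ − ⌈(49·144+210)/233⌉ = ⌈7410/233⌉ − ⌈7266/233⌉ = 32 − 32 = 0
n=50: ⌈(51·144+210)/233⌉ − ⌈(50·144+210)/233⌉ = ⌈7554/233⌉ − ⌈7410/233⌉ = 33 − 32 = 1
n=51: ⌈(52·144+210)/233⌉ − ⌈(51·144+210)/233⌉ = ⌈7698/233⌉ − ⌈7554/233⌉ = 34 − 33 = 1
n=52: ⌈(53·144+210)/233⌉ − ⌈(52·144+210)/233⌉ = ⌈7842/233⌉ − ⌈7698/233⌉ = 34 − 34 = 0
n=53: ⌈(54·144+210)/233⌉ − ⌈(53·144+210)/233⌉ = ⌈7986/233⌉ − ⌈7842/233⌉ = 35 − 34 = 1
n=54: ⌈(55·144+210)/233⌉ − ⌈(54·144+210)/233⌉ = ⌈8130/233⌉ − ⌈7986/233⌉ = 35 − 35 = 0
n=55: ⌈(56·144+210)/233⌉ − ⌈(55·144+210)/233⌉ = ⌈8274/233⌉ − ⌈8130/233⌉ = 36 − 35 = 1
n=56: ⌈(57·144+210)/233⌉ − ⌈(56·144+210)/233⌉ = ⌈8418/233⌉ − ⌈8274/233⌉ = 37 − 36 = 1
n=57: ⌈(58·144+210)/233⌉ − ⌈(57·144+210)/233⌉ = ⌈8562/233⌉ − ⌈8418/233⌉ = 37 − 37 = 0

1101011011010110110101101011011010110110101101011011010110


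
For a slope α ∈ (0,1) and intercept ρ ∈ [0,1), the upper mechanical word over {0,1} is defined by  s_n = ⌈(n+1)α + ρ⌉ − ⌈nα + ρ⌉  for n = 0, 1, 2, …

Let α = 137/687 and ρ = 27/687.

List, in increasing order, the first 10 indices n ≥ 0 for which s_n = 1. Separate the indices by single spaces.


n=0: ⌈164/687⌉−⌈27/687⌉ = 1−1 = 0
n=1: ⌈301/687⌉−⌈164/687⌉ = 1−1 = 0
n=2: ⌈438/687⌉−⌈301/687⌉ = 1−1 = 0
n=3: ⌈575/687⌉−⌈438/687⌉ = 1−1 = 0
n=4: ⌈712/687⌉−⌈575/687⌉ = 2−1 = 1  ← one
n=5: ⌈849/687⌉−⌈712/687⌉ = 2−2 = 0
n=6: ⌈986/687⌉−⌈849/687⌉ = 2−2 = 0
n=7: ⌈1123/687⌉−⌈986/687⌉ = 2−2 = 0
n=8: ⌈1260/687⌉−⌈1123/687⌉ = 2−2 = 0
n=9: ⌈1397/687⌉−⌈1260/687⌉ = 3−2 = 1  ← one
n=10: ⌈1534/687⌉−⌈1397/687⌉ = 3−3 = 0
n=11: ⌈1671/687⌉−⌈1534/687⌉ = 3−3 = 0
n=12: ⌈1808/687⌉−⌈1671/687⌉ = 3−3 = 0
n=13: ⌈1945/687⌉−⌈1808/687⌉ = 3−3 = 0
n=14: ⌈2082/687⌉−⌈1945/687⌉ = 4−3 = 1  ← one
n=15: ⌈2219/687⌉−⌈2082/687⌉ = 4−4 = 0
n=16: ⌈2356/687⌉−⌈2219/687⌉ = 4−4 = 0
n=17: ⌈2493/687⌉−⌈2356/687⌉ = 4−4 = 0
n=18: ⌈2630/687⌉−⌈2493/687⌉ = 4−4 = 0
n=19: ⌈2767/687⌉−⌈2630/687⌉ = 5−4 = 1  ← one
n=20: ⌈2904/687⌉−⌈2767/687⌉ = 5−5 = 0
n=21: ⌈3041/687⌉−⌈2904/687⌉ = 5−5 = 0
n=22: ⌈3178/687⌉−⌈3041/687⌉ = 5−5 = 0
n=23: ⌈3315/687⌉−⌈3178/687⌉ = 5−5 = 0
n=24: ⌈3452/687⌉−⌈3315/687⌉ = 6−5 = 1  ← one
n=25: ⌈3589/687⌉−⌈3452/687⌉ = 6−6 = 0
n=26: ⌈3726/687⌉−⌈3589/687⌉ = 6−6 = 0
n=27: ⌈3863/687⌉−⌈3726/687⌉ = 6−6 = 0
n=28: ⌈4000/687⌉−⌈3863/687⌉ = 6−6 = 0
n=29: ⌈4137/687⌉−⌈4000/687⌉ = 7−6 = 1  ← one
n=30: ⌈4274/687⌉−⌈4137/687⌉ = 7−7 = 0
n=31: ⌈4411/687⌉−⌈4274/687⌉ = 7−7 = 0
n=32: ⌈4548/687⌉−⌈4411/687⌉ = 7−7 = 0
n=33: ⌈4685/687⌉−⌈4548/687⌉ = 7−7 = 0
n=34: ⌈4822/687⌉−⌈4685/687⌉ = 8−7 = 1  ← one
n=35: ⌈4959/687⌉−⌈4822/687⌉ = 8−8 = 0
n=36: ⌈5096/687⌉−⌈4959/687⌉ = 8−8 = 0
n=37: ⌈5233/687⌉−⌈5096/687⌉ = 8−8 = 0
n=38: ⌈5370/687⌉−⌈5233/687⌉ = 8−8 = 0
n=39: ⌈5507/687⌉−⌈5370/687⌉ = 9−8 = 1  ← one
n=40: ⌈5644/687⌉−⌈5507/687⌉ = 9−9 = 0
n=41: ⌈5781/687⌉−⌈5644/687⌉ = 9−9 = 0
n=42: ⌈5918/687⌉−⌈5781/687⌉ = 9−9 = 0
n=43: ⌈6055/687⌉−⌈5918/687⌉ = 9−9 = 0
n=44: ⌈6192/687⌉−⌈6055/687⌉ = 10−9 = 1  ← one
n=45: ⌈6329/687⌉−⌈6192/687⌉ = 10−10 = 0
n=46: ⌈6466/687⌉−⌈6329/687⌉ = 10−10 = 0
n=47: ⌈6603/687⌉−⌈6466/687⌉ = 10−10 = 0
n=48: ⌈6740/687⌉−⌈6603/687⌉ = 10−10 = 0
n=49: ⌈6877/687⌉−⌈6740/687⌉ = 11−10 = 1  ← one
positions of the first 10 ones: 4 9 14 19 24 29 34 39 44 49

4 9 14 19 24 29 34 39 44 49


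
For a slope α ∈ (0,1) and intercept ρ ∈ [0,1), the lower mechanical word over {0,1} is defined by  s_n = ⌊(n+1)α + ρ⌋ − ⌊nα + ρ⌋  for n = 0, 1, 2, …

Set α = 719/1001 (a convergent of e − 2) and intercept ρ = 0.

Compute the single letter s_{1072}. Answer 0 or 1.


1

(n+1)α + ρ = (1073·719) / 1001 = 771487/1001
nα + ρ     = (1072·719) / 1001 = 770768/1001
⌊771487/1001⌋ = 770,  ⌊770768/1001⌋ = 769
s_{1072} = 770 − 769 = 1


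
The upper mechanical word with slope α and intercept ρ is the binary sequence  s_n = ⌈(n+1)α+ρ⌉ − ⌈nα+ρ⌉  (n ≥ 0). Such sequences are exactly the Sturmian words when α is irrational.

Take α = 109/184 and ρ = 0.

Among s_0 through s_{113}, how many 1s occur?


#1s = Σ_{n=0}^{113} s_n = Σ_{n=0}^{113} (⌈(n+1)α+ρ⌉ − ⌈nα+ρ⌉)
the sum telescopes: every ⌈nα+ρ⌉ with 0 < n < 114 appears once with + and once with −, leaving ⌈114α+ρ⌉ − ⌈0·α+ρ⌉
114α + ρ = (114·109) / 184 = 12426/184
ρ = 0/184
⌈12426/184⌉ = 68,  ⌈0/184⌉ = 0
#1s = 68 − 0 = 68

68


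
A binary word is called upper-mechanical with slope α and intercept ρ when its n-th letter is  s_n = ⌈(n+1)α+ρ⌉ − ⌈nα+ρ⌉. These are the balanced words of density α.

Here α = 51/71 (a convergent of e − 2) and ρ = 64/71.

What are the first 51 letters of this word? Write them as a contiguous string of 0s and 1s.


n=0: ⌈(1·51+64)/71⌉ − ⌈(0·51+64)/71⌉ = ⌈115/71⌉ − ⌈64/71⌉ = 2 − 1 = 1
n=1: ⌈(2·51+64)/71⌉ − ⌈(1·51+64)/71⌉ = ⌈166/71⌉ − ⌈115/71⌉ = 3 − 2 = 1
n=2: ⌈(3·51+64)/71⌉ − ⌈(2·51+64)/71⌉ = ⌈217/71⌉ − ⌈166/71⌉ = 4 − 3 = 1
n=3: ⌈(4·51+64)/71⌉ − ⌈(3·51+64)/71⌉ = ⌈268/71⌉ − ⌈217/71⌉ = 4 − 4 = 0
n=4: ⌈(5·51+64)/71⌉ − ⌈(4·51+64)/71⌉ = ⌈319/71⌉ − ⌈268/71⌉ = 5 − 4 = 1
n=5: ⌈(6·51+64)/71⌉ − ⌈(5·51+64)/71⌉ = ⌈370/71⌉ − ⌈319/71⌉ = 6 − 5 = 1
n=6: ⌈(7·51+64)/71⌉ − ⌈(6·51+64)/71⌉ = ⌈421/71⌉ − ⌈370/71⌉ = 6 − 6 = 0
n=7: ⌈(8·51+64)/71⌉ − ⌈(7·51+64)/71⌉ = ⌈472/71⌉ − ⌈421/71⌉ = 7 − 6 = 1
n=8: ⌈(9·51+64)/71⌉ − ⌈(8·51+64)/71⌉ = ⌈523/71⌉ − ⌈472/71⌉ = 8 − 7 = 1
n=9: ⌈(10·51+64)/71⌉ − ⌈(9·51+64)/71⌉ = ⌈574/71⌉ − ⌈523/71⌉ = 9 − 8 = 1
n=10: ⌈(11·51+64)/71⌉ − ⌈(10·51+64)/71⌉ = ⌈625/71⌉ − ⌈574/71⌉ = 9 − 9 = 0
n=11: ⌈(12·51+64)/71⌉ − ⌈(11·51+64)/71⌉ = ⌈676/71⌉ − ⌈625/71⌉ = 10 − 9 = 1
n=12: ⌈(13·51+64)/71⌉ − ⌈(12·51+64)/71⌉ = ⌈727/71⌉ − ⌈676/71⌉ = 11 − 10 = 1
n=13: ⌈(14·51+64)/71⌉ − ⌈(13·51+64)/71⌉ = ⌈778/71⌉ − ⌈727/71⌉ = 11 − 11 = 0
n=14: ⌈(15·51+64)/71⌉ − ⌈(14·51+64)/71⌉ = ⌈829/71⌉ − ⌈778/71⌉ = 12 − 11 = 1
n=15: ⌈(16·51+64)/71⌉ − ⌈(15·51+64)/71⌉ = ⌈880/71⌉ − ⌈829/71⌉ = 13 − 12 = 1
n=16: ⌈(17·51+64)/71⌉ − ⌈(16·51+64)/71⌉ = ⌈931/71⌉ − ⌈880/71⌉ = 14 − 13 = 1
n=17: ⌈(18·51+64)/71⌉ − ⌈(17·51+64)/71⌉ = ⌈982/71⌉ − ⌈931/71⌉ = 14 − 14 = 0
n=18: ⌈(19·51+64)/71⌉ − ⌈(18·51+64)/71⌉ = ⌈1033/71⌉ − ⌈982/71⌉ = 15 − 14 = 1
n=19: ⌈(20·51+64)/71⌉ − ⌈(19·51+64)/71⌉ = ⌈1084/71⌉ − ⌈1033/71⌉ = 16 − 15 = 1
n=20: ⌈(21·51+64)/71⌉ − ⌈(20·51+64)/71⌉ = ⌈1135/71⌉ − ⌈1084/71⌉ = 16 − 16 = 0
n=21: ⌈(22·51+64)/71⌉ − ⌈(21·51+64)/71⌉ = ⌈1186/71⌉ − ⌈1135/71⌉ = 17 − 16 = 1
n=22: ⌈(23·51+64)/71⌉ − ⌈(22·51+64)/71⌉ = ⌈1237/71⌉ − ⌈1186/71⌉ = 18 − 17 = 1
n=23: ⌈(24·51+64)/71⌉ − ⌈(23·51+64)/71⌉ = ⌈1288/71⌉ − ⌈1237/71⌉ = 19 − 18 = 1
n=24: ⌈(25·51+64)/71⌉ − ⌈(24·51+64)/71⌉ = ⌈1339/71⌉ − ⌈1288/71⌉ = 19 − 19 = 0
n=25: ⌈(26·51+64)/71⌉ − ⌈(25·51+64)/71⌉ = ⌈1390/71⌉ − ⌈1339/71⌉ = 20 − 19 = 1
n=26: ⌈(27·51+64)/71⌉ − ⌈(26·51+64)/71⌉ = ⌈1441/71⌉ − ⌈1390/71⌉ = 21 − 20 = 1
n=27: ⌈(28·51+64)/71⌉ − ⌈(27·51+64)/71⌉ = ⌈1492/71⌉ − ⌈1441/71⌉ = 22 − 21 = 1
n=28: ⌈(29·51+64)/71⌉ − ⌈(28·51+64)/71⌉ = ⌈1543/71⌉ − ⌈1492/71⌉ = 22 − 22 = 0
n=29: ⌈(30·51+64)/71⌉ − ⌈(29·51+64)/71⌉ = ⌈1594/71⌉ − ⌈1543/71⌉ = 23 − 22 = 1
n=30: ⌈(31·51+64)/71⌉ − ⌈(30·51+64)/71⌉ = ⌈1645/71⌉ − ⌈1594/71⌉ = 24 − 23 = 1
n=31: ⌈(32·51+64)/71⌉ − ⌈(31·51+64)/71⌉ = ⌈1696/71⌉ − ⌈1645/71⌉ = 24 − 24 = 0
n=32: ⌈(33·51+64)/71⌉ − ⌈(32·51+64)/71⌉ = ⌈1747/71⌉ − ⌈1696/71⌉ = 25 − 24 = 1
n=33: ⌈(34·51+64)/71⌉ − ⌈(33·51+64)/71⌉ = ⌈1798/71⌉ − ⌈1747/71⌉ = 26 − 25 = 1
n=34: ⌈(35·51+64)/71⌉ − ⌈(34·51+64)/71⌉ = ⌈1849/71⌉ − ⌈1798/71⌉ = 27 − 26 = 1
n=35: ⌈(36·51+64)/71⌉ − ⌈(35·51+64)/71⌉ = ⌈1900/71⌉ − ⌈1849/71⌉ = 27 − 27 = 0
n=36: ⌈(37·51+64)/71⌉ − ⌈(36·51+64)/71⌉ = ⌈1951/71⌉ − ⌈1900/71⌉ = 28 − 27 = 1
n=37: ⌈(38·51+64)/71⌉ − ⌈(37·51+64)/71⌉ = ⌈2002/71⌉ − ⌈1951/71⌉ = 29 − 28 = 1
n=38: ⌈(39·51+64)/71⌉ − ⌈(38·51+64)/71⌉ = ⌈2053/71⌉ − ⌈2002/71⌉ = 29 − 29 = 0
n=39: ⌈(40·51+64)/71⌉ − ⌈(39·51+64)/71⌉ = ⌈2104/71⌉ − ⌈2053/71⌉ = 30 − 29 = 1
n=40: ⌈(41·51+64)/71⌉ − ⌈(40·51+64)/71⌉ = ⌈2155/71⌉ − ⌈2104/71⌉ = 31 − 30 = 1
n=41: ⌈(42·51+64)/71⌉ − ⌈(41·51+64)/71⌉ = ⌈2206/71⌉ − ⌈2155/71⌉ = 32 − 31 = 1
n=42: ⌈(43·51+64)/71⌉ − ⌈(42·51+64)/71⌉ = ⌈2257/71⌉ − ⌈2206/71⌉ = 32 − 32 = 0
n=43: ⌈(44·51+64)/71⌉ − ⌈(43·51+64)/71⌉ = ⌈2308/71⌉ − ⌈2257/71⌉ = 33 − 32 = 1
n=44: ⌈(45·51+64)/71⌉ − ⌈(44·51+64)/71⌉ = ⌈2359/71⌉ − ⌈2308/71⌉ = 34 − 33 = 1
n=45: ⌈(46·51+64)/71⌉ − ⌈(45·51+64)/71⌉ = ⌈2410/71⌉ − ⌈2359/71⌉ = 34 − 34 = 0
n=46: ⌈(47·51+64)/71⌉ − ⌈(46·51+64)/71⌉ = ⌈2461/71⌉ − ⌈2410/71⌉ = 35 − 34 = 1
n=47: ⌈(48·51+64)/71⌉ − ⌈(47·51+64)/71⌉ = ⌈2512/71⌉ − ⌈2461/71⌉ = 36 − 35 = 1
n=48: ⌈(49·51+64)/71⌉ − ⌈(48·51+64)/71⌉ = ⌈2563/71⌉ − ⌈2512/71⌉ = 37 − 36 = 1
n=49: ⌈(50·51+64)/71⌉ − ⌈(49·51+64)/71⌉ = ⌈2614/71⌉ − ⌈2563/71⌉ = 37 − 37 = 0
n=50: ⌈(51·51+64)/71⌉ − ⌈(50·51+64)/71⌉ = ⌈2665/71⌉ − ⌈2614/71⌉ = 38 − 37 = 1

111011011101101110110111011101101110110111011011101


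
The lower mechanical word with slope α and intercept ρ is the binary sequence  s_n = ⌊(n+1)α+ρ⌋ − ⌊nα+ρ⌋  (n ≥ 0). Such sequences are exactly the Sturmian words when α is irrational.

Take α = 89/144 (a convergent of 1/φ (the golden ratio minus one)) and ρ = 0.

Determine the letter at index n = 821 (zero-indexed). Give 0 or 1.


1

(n+1)α + ρ = (822·89) / 144 = 73158/144
nα + ρ     = (821·89) / 144 = 73069/144
⌊73158/144⌋ = 508,  ⌊73069/144⌋ = 507
s_{821} = 508 − 507 = 1


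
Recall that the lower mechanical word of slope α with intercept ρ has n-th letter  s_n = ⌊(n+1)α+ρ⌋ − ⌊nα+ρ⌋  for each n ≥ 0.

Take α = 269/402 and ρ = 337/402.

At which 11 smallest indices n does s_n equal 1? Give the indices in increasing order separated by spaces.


n=0: ⌊606/402⌋−⌊337/402⌋ = 1−0 = 1  ← one
n=1: ⌊875/402⌋−⌊606/402⌋ = 2−1 = 1  ← one
n=2: ⌊1144/402⌋−⌊875/402⌋ = 2−2 = 0
n=3: ⌊1413/402⌋−⌊1144/402⌋ = 3−2 = 1  ← one
n=4: ⌊1682/402⌋−⌊1413/402⌋ = 4−3 = 1  ← one
n=5: ⌊1951/402⌋−⌊1682/402⌋ = 4−4 = 0
n=6: ⌊2220/402⌋−⌊1951/402⌋ = 5−4 = 1  ← one
n=7: ⌊2489/402⌋−⌊2220/402⌋ = 6−5 = 1  ← one
n=8: ⌊2758/402⌋−⌊2489/402⌋ = 6−6 = 0
n=9: ⌊3027/402⌋−⌊2758/402⌋ = 7−6 = 1  ← one
n=10: ⌊3296/402⌋−⌊3027/402⌋ = 8−7 = 1  ← one
n=11: ⌊3565/402⌋−⌊3296/402⌋ = 8−8 = 0
n=12: ⌊3834/402⌋−⌊3565/402⌋ = 9−8 = 1  ← one
n=13: ⌊4103/402⌋−⌊3834/402⌋ = 10−9 = 1  ← one
n=14: ⌊4372/402⌋−⌊4103/402⌋ = 10−10 = 0
n=15: ⌊4641/402⌋−⌊4372/402⌋ = 11−10 = 1  ← one
positions of the first 11 ones: 0 1 3 4 6 7 9 10 12 13 15

0 1 3 4 6 7 9 10 12 13 15


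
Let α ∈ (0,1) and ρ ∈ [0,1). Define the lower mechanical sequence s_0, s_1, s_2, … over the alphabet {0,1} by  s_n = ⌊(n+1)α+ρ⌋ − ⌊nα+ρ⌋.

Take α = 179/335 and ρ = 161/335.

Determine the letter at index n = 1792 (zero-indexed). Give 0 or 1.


1

(n+1)α + ρ = (1793·179 + 161) / 335 = 321108/335
nα + ρ     = (1792·179 + 161) / 335 = 320929/335
⌊321108/335⌋ = 958,  ⌊320929/335⌋ = 957
s_{1792} = 958 − 957 = 1


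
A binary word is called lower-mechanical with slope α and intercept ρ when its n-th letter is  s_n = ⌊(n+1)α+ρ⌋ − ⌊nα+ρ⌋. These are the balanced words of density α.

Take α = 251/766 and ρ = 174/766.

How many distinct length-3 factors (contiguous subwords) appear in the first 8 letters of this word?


t_n = ⌊(n·251+174)/766⌋ for n = 0 … 8:
  n=0…8: ⌊174/766⌋=0 ⌊425/766⌋=0 ⌊676/766⌋=0 ⌊927/766⌋=1 ⌊1178/766⌋=1 ⌊1429/766⌋=1 ⌊1680/766⌋=2 ⌊1931/766⌋=2 ⌊2182/766⌋=2
s_n = t_(n+1) − t_n for n = 0 … 7 gives
prefix = 00100100
slide a length-3 window over [0..2] … [5..7] (6 windows); first occurrence of each distinct factor:
  [  0..  2] 001
  [  1..  3] 010
  [  2..  4] 100
  (the other 3 windows repeat one of these)
distinct factors: {001, 010, 100}
count = 3  (Sturmian bound for length 3 is 4)

3


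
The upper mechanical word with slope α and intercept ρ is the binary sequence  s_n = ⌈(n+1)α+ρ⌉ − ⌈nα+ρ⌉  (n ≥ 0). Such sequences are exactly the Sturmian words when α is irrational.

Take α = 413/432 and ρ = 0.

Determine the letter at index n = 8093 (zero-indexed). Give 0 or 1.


1

(n+1)α + ρ = (8094·413) / 432 = 3342822/432
nα + ρ     = (8093·413) / 432 = 3342409/432
⌈3342822/432⌉ = 7739,  ⌈3342409/432⌉ = 7738
s_{8093} = 7739 − 7738 = 1


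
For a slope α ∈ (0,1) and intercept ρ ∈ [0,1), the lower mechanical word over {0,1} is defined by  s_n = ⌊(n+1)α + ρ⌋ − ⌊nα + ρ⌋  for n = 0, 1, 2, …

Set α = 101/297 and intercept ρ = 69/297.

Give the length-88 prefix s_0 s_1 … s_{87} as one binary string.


n=0: ⌊(1·101+69)/297⌋ − ⌊(0·101+69)/297⌋ = ⌊170/297⌋ − ⌊69/297⌋ = 0 − 0 = 0
n=1: ⌊(2·101+69)/297⌋ − ⌊(1·101+69)/297⌋ = ⌊271/297⌋ − ⌊170/297⌋ = 0 − 0 = 0
n=2: ⌊(3·101+69)/297⌋ − ⌊(2·101+69)/297⌋ = ⌊372/297⌋ − ⌊271/297⌋ = 1 − 0 = 1
n=3: ⌊(4·101+69)/297⌋ − ⌊(3·101+69)/297⌋ = ⌊473/297⌋ − ⌊372/297⌋ = 1 − 1 = 0
n=4: ⌊(5·101+69)/297⌋ − ⌊(4·101+69)/297⌋ = ⌊574/297⌋ − ⌊473/297⌋ = 1 − 1 = 0
n=5: ⌊(6·101+69)/297⌋ − ⌊(5·101+69)/297⌋ = ⌊675/297⌋ − ⌊574/297⌋ = 2 − 1 = 1
n=6: ⌊(7·101+69)/297⌋ − ⌊(6·101+69)/297⌋ = ⌊776/297⌋ − ⌊675/297⌋ = 2 − 2 = 0
n=7: ⌊(8·101+69)/297⌋ − ⌊(7·101+69)/297⌋ = ⌊877/297⌋ − ⌊776/297⌋ = 2 − 2 = 0
n=8: ⌊(9·101+69)/297⌋ − ⌊(8·101+69)/297⌋ = ⌊978/297⌋ − ⌊877/297⌋ = 3 − 2 = 1
n=9: ⌊(10·101+69)/297⌋ − ⌊(9·101+69)/297⌋ = ⌊1079/297⌋ − ⌊978/297⌋ = 3 − 3 = 0
n=10: ⌊(11·101+69)/297⌋ − ⌊(10·101+69)/297⌋ = ⌊1180/297⌋ − ⌊1079/297⌋ = 3 − 3 = 0
n=11: ⌊(12·101+69)/297⌋ − ⌊(11·101+69)/297⌋ = ⌊1281/297⌋ − ⌊1180/297⌋ = 4 − 3 = 1
n=12: ⌊(13·101+69)/297⌋ − ⌊(12·101+69)/297⌋ = ⌊1382/297⌋ − ⌊1281/297⌋ = 4 − 4 = 0
n=13: ⌊(14·101+69)/297⌋ − ⌊(13·101+69)/297⌋ = ⌊1483/297⌋ − ⌊1382/297⌋ = 4 − 4 = 0
n=14: ⌊(15·101+69)/297⌋ − ⌊(14·101+69)/297⌋ = ⌊1584/297⌋ − ⌊1483/297⌋ = 5 − 4 = 1
n=15: ⌊(16·101+69)/297⌋ − ⌊(15·101+69)/297⌋ = ⌊1685/297⌋ − ⌊1584/297⌋ = 5 − 5 = 0
n=16: ⌊(17·101+69)/297⌋ − ⌊(16·101+69)/297⌋ = ⌊1786/297⌋ − ⌊1685/297⌋ = 6 − 5 = 1
n=17: ⌊(18·101+69)/297⌋ − ⌊(17·101+69)/297⌋ = ⌊1887/297⌋ − ⌊1786/297⌋ = 6 − 6 = 0
n=18: ⌊(19·101+69)/297⌋ − ⌊(18·101+69)/297⌋ = ⌊1988/297⌋ − ⌊1887/297⌋ = 6 − 6 = 0
n=19: ⌊(20·101+69)/297⌋ − ⌊(19·101+69)/297⌋ = ⌊2089/297⌋ − ⌊1988/297⌋ = 7 − 6 = 1
n=20: ⌊(21·101+69)/297⌋ − ⌊(20·101+69)/297⌋ = ⌊2190/297⌋ − ⌊2089/297⌋ = 7 − 7 = 0
n=21: ⌊(22·101+69)/297⌋ − ⌊(21·101+69)/297⌋ = ⌊2291/297⌋ − ⌊2190/297⌋ = 7 − 7 = 0
n=22: ⌊(23·101+69)/297⌋ − ⌊(22·101+69)/297⌋ = ⌊2392/297⌋ − ⌊2291/297⌋ = 8 − 7 = 1
n=23: ⌊(24·101+69)/297⌋ − ⌊(23·101+69)/297⌋ = ⌊2493/297⌋ − ⌊2392/297⌋ = 8 − 8 = 0
n=24: ⌊(25·101+69)/297⌋ − ⌊(24·101+69)/297⌋ = ⌊2594/297⌋ − ⌊2493/297⌋ = 8 − 8 = 0
n=25: ⌊(26·101+69)/297⌋ − ⌊(25·101+69)/297⌋ = ⌊2695/297⌋ − ⌊2594/297⌋ = 9 − 8 = 1
n=26: ⌊(27·101+69)/297⌋ − ⌊(26·101+69)/297⌋ = ⌊2796/297⌋ − ⌊2695/297⌋ = 9 − 9 = 0
n=27: ⌊(28·101+69)/297⌋ − ⌊(27·101+69)/297⌋ = ⌊2897/297⌋ − ⌊2796/297⌋ = 9 − 9 = 0
n=28: ⌊(29·101+69)/297⌋ − ⌊(28·101+69)/297⌋ = ⌊2998/297⌋ − ⌊2897/297⌋ = 10 − 9 = 1
n=29: ⌊(30·101+69)/297⌋ − ⌊(29·101+69)/297⌋ = ⌊3099/297⌋ − ⌊2998/297⌋ = 10 − 10 = 0
n=30: ⌊(31·101+69)/297⌋ − ⌊(30·101+69)/297⌋ = ⌊3200/297⌋ − ⌊3099/297⌋ = 10 − 10 = 0
n=31: ⌊(32·101+69)/297⌋ − ⌊(31·101+69)/297⌋ = ⌊3301/297⌋ − ⌊3200/297⌋ = 11 − 10 = 1
n=32: ⌊(33·101+69)/297⌋ − ⌊(32·101+69)/297⌋ = ⌊3402/297⌋ − ⌊3301/297⌋ = 11 − 11 = 0
n=33: ⌊(34·101+69)/297⌋ − ⌊(33·101+69)/297⌋ = ⌊3503/297⌋ − ⌊3402/297⌋ = 11 − 11 = 0
n=34: ⌊(35·101+69)/297⌋ − ⌊(34·101+69)/297⌋ = ⌊3604/297⌋ − ⌊3503/297⌋ = 12 − 11 = 1
n=35: ⌊(36·101+69)/297⌋ − ⌊(35·101+69)/297⌋ = ⌊3705/297⌋ − ⌊3604/297⌋ = 12 − 12 = 0
n=36: ⌊(37·101+69)/297⌋ − ⌊(36·101+69)/297⌋ = ⌊3806/297⌋ − ⌊3705/297⌋ = 12 − 12 = 0
n=37: ⌊(38·101+69)/297⌋ − ⌊(37·101+69)/297⌋ = ⌊3907/297⌋ − ⌊3806/297⌋ = 13 − 12 = 1
n=38: ⌊(39·101+69)/297⌋ − ⌊(38·101+69)/297⌋ = ⌊4008/297⌋ − ⌊3907/297⌋ = 13 − 13 = 0
n=39: ⌊(40·101+69)/297⌋ − ⌊(39·101+69)/297⌋ = ⌊4109/297⌋ − ⌊4008/297⌋ = 13 − 13 = 0
n=40: ⌊(41·101+69)/297⌋ − ⌊(40·101+69)/297⌋ = ⌊4210/297⌋ − ⌊4109/297⌋ = 14 − 13 = 1
n=41: ⌊(42·101+69)/297⌋ − ⌊(41·101+69)/297⌋ = ⌊4311/297⌋ − ⌊4210/297⌋ = 14 − 14 = 0
n=42: ⌊(43·101+69)/297⌋ − ⌊(42·101+69)/297⌋ = ⌊4412/297⌋ − ⌊4311/297⌋ = 14 − 14 = 0
n=43: ⌊(44·101+69)/297⌋ − ⌊(43·101+69)/297⌋ = ⌊4513/297⌋ − ⌊4412/297⌋ = 15 − 14 = 1
n=44: ⌊(45·101+69)/297⌋ − ⌊(44·101+69)/297⌋ = ⌊4614/297⌋ − ⌊4513/297⌋ = 15 − 15 = 0
n=45: ⌊(46·101+69)/297⌋ − ⌊(45·101+69)/297⌋ = ⌊4715/297⌋ − ⌊4614/297⌋ = 15 − 15 = 0
n=46: ⌊(47·101+69)/297⌋ − ⌊(46·101+69)/297⌋ = ⌊4816/297⌋ − ⌊4715/297⌋ = 16 − 15 = 1
n=47: ⌊(48·101+69)/297⌋ − ⌊(47·101+69)/297⌋ = ⌊4917/297⌋ − ⌊4816/297⌋ = 16 − 16 = 0
n=48: ⌊(49·101+69)/297⌋ − ⌊(48·101+69)/297⌋ = ⌊5018/297⌋ − ⌊4917/297⌋ = 16 − 16 = 0
n=49: ⌊(50·101+69)/297⌋ − ⌊(49·101+69)/297⌋ = ⌊5119/297⌋ − ⌊5018/297⌋ = 17 − 16 = 1
n=50: ⌊(51·101+69)/297⌋ − ⌊(50·101+69)/297⌋ = ⌊5220/297⌋ − ⌊5119/297⌋ = 17 − 17 = 0
n=51: ⌊(52·101+69)/297⌋ − ⌊(51·101+69)/297⌋ = ⌊5321/297⌋ − ⌊5220/297⌋ = 17 − 17 = 0
n=52: ⌊(53·101+69)/297⌋ − ⌊(52·101+69)/297⌋ = ⌊5422/297⌋ − ⌊5321/297⌋ = 18 − 17 = 1
n=53: ⌊(54·101+69)/297⌋ − ⌊(53·101+69)/297⌋ = ⌊5523/297⌋ − ⌊5422/297⌋ = 18 − 18 = 0
n=54: ⌊(55·101+69)/297⌋ − ⌊(54·101+69)/297⌋ = ⌊5624/297⌋ − ⌊5523/297⌋ = 18 − 18 = 0
n=55: ⌊(56·101+69)/297⌋ − ⌊(55·101+69)/297⌋ = ⌊5725/297⌋ − ⌊5624/297⌋ = 19 − 18 = 1
n=56: ⌊(57·101+69)/297⌋ − ⌊(56·101+69)/297⌋ = ⌊5826/297⌋ − ⌊5725/297⌋ = 19 − 19 = 0
n=57: ⌊(58·101+69)/297⌋ − ⌊(57·101+69)/297⌋ = ⌊5927/297⌋ − ⌊5826/297⌋ = 19 − 19 = 0
n=58: ⌊(59·101+69)/297⌋ − ⌊(58·101+69)/297⌋ = ⌊6028/297⌋ − ⌊5927/297⌋ = 20 − 19 = 1
n=59: ⌊(60·101+69)/297⌋ − ⌊(59·101+69)/297⌋ = ⌊6129/297⌋ − ⌊6028/297⌋ = 20 − 20 = 0
n=60: ⌊(61·101+69)/297⌋ − ⌊(60·101+69)/297⌋ = ⌊6230/297⌋ − ⌊6129/297⌋ = 20 − 20 = 0
n=61: ⌊(62·101+69)/297⌋ − ⌊(61·101+69)/297⌋ = ⌊6331/297⌋ − ⌊6230/297⌋ = 21 − 20 = 1
n=62: ⌊(63·101+69)/297⌋ − ⌊(62·101+69)/297⌋ = ⌊6432/297⌋ − ⌊6331/297⌋ = 21 − 21 = 0
n=63: ⌊(64·101+69)/297⌋ − ⌊(63·101+69)/297⌋ = ⌊6533/297⌋ − ⌊6432/297⌋ = 21 − 21 = 0
n=64: ⌊(65·101+69)/297⌋ − ⌊(64·101+69)/297⌋ = ⌊6634/297⌋ − ⌊6533/297⌋ = 22 − 21 = 1
n=65: ⌊(66·101+69)/297⌋ − ⌊(65·101+69)/297⌋ = ⌊6735/297⌋ − ⌊6634/297⌋ = 22 − 22 = 0
n=66: ⌊(67·101+69)/297⌋ − ⌊(66·101+69)/297⌋ = ⌊6836/297⌋ − ⌊6735/297⌋ = 23 − 22 = 1
n=67: ⌊(68·101+69)/297⌋ − ⌊(67·101+69)/297⌋ = ⌊6937/297⌋ − ⌊6836/297⌋ = 23 − 23 = 0
n=68: ⌊(69·101+69)/297⌋ − ⌊(68·101+69)/297⌋ = ⌊7038/297⌋ − ⌊6937/297⌋ = 23 − 23 = 0
n=69: ⌊(70·101+69)/297⌋ − ⌊(69·101+69)/297⌋ = ⌊7139/297⌋ − ⌊7038/297⌋ = 24 − 23 = 1
n=70: ⌊(71·101+69)/297⌋ − ⌊(70·101+69)/297⌋ = ⌊7240/297⌋ − ⌊7139/297⌋ = 24 − 24 = 0
n=71: ⌊(72·101+69)/297⌋ − ⌊(71·101+69)/297⌋ = ⌊7341/297⌋ − ⌊7240/297⌋ = 24 − 24 = 0
n=72: ⌊(73·101+69)/297⌋ − ⌊(72·101+69)/297⌋ = ⌊7442/297⌋ − ⌊7341/297⌋ = 25 − 24 = 1
n=73: ⌊(74·101+69)/297⌋ − ⌊(73·101+69)/297⌋ = ⌊7543/297⌋ − ⌊7442/297⌋ = 25 − 25 = 0
n=74: ⌊(75·101+69)/297⌋ − ⌊(74·101+69)/297⌋ = ⌊7644/297⌋ − ⌊7543/297⌋ = 25 − 25 = 0
n=75: ⌊(76·101+69)/297⌋ − ⌊(75·101+69)/297⌋ = ⌊7745/297⌋ − ⌊7644/297⌋ = 26 − 25 = 1
n=76: ⌊(77·101+69)/297⌋ − ⌊(76·101+69)/297⌋ = ⌊7846/297⌋ − ⌊7745/297⌋ = 26 − 26 = 0
n=77: ⌊(78·101+69)/297⌋ − ⌊(77·101+69)/297⌋ = ⌊7947/297⌋ − ⌊7846/297⌋ = 26 − 26 = 0
n=78: ⌊(79·101+69)/297⌋ − ⌊(78·101+69)/297⌋ = ⌊8048/297⌋ − ⌊7947/297⌋ = 27 − 26 = 1
n=79: ⌊(80·101+69)/297⌋ − ⌊(79·101+69)/297⌋ = ⌊8149/297⌋ − ⌊8048/297⌋ = 27 − 27 = 0
n=80: ⌊(81·101+69)/297⌋ − ⌊(80·101+69)/297⌋ = ⌊8250/297⌋ − ⌊8149/297⌋ = 27 − 27 = 0
n=81: ⌊(82·101+69)/297⌋ − ⌊(81·101+69)/297⌋ = ⌊8351/297⌋ − ⌊8250/297⌋ = 28 − 27 = 1
n=82: ⌊(83·101+69)/297⌋ − ⌊(82·101+69)/297⌋ = ⌊8452/297⌋ − ⌊8351/297⌋ = 28 − 28 = 0
n=83: ⌊(84·101+69)/297⌋ − ⌊(83·101+69)/297⌋ = ⌊8553/297⌋ − ⌊8452/297⌋ = 28 − 28 = 0
n=84: ⌊(85·101+69)/297⌋ − ⌊(84·101+69)/297⌋ = ⌊8654/297⌋ − ⌊8553/297⌋ = 29 − 28 = 1
n=85: ⌊(86·101+69)/297⌋ − ⌊(85·101+69)/297⌋ = ⌊8755/297⌋ − ⌊8654/297⌋ = 29 − 29 = 0
n=86: ⌊(87·101+69)/297⌋ − ⌊(86·101+69)/297⌋ = ⌊8856/297⌋ − ⌊8755/297⌋ = 29 − 29 = 0
n=87: ⌊(88·101+69)/297⌋ − ⌊(87·101+69)/297⌋ = ⌊8957/297⌋ − ⌊8856/297⌋ = 30 − 29 = 1

0010010010010010100100100100100100100100100100100100100100100100101001001001001001001001


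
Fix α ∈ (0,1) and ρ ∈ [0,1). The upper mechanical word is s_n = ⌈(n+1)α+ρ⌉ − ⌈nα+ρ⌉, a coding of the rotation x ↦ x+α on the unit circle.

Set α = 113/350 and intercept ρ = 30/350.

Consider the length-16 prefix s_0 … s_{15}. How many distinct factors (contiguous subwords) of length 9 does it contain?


8

t_n = ⌈(n·113+30)/350⌉ for n = 0 … 16:
  n=0…9: ⌈30/350⌉=1 ⌈143/350⌉=1 ⌈256/350⌉=1 ⌈369/350⌉=2 ⌈482/350⌉=2 ⌈595/350⌉=2 ⌈708/350⌉=3 ⌈821/350⌉=3 ⌈934/350⌉=3 ⌈1047/350⌉=3
  n=10…16: ⌈1160/350⌉=4 ⌈1273/350⌉=4 ⌈1386/350⌉=4 ⌈1499/350⌉=5 ⌈1612/350⌉=5 ⌈1725/350⌉=5 ⌈1838/350⌉=6
s_n = t_(n+1) − t_n for n = 0 … 15 gives
prefix = 0010010001001001
slide a length-9 window over [0..8] … [7..15] (8 windows); first occurrence of each distinct factor:
  [  0..  8] 001001000
  [  1..  9] 010010001
  [  2.. 10] 100100010
  [  3.. 11] 001000100
  [  4.. 12] 010001001
  [  5.. 13] 100010010
  [  6.. 14] 000100100
  [  7.. 15] 001001001
distinct factors: {000100100, 001000100, 001001000, 001001001, 010001001, 010010001, 100010010, 100100010}
count = 8  (Sturmian bound for length 9 is 10)


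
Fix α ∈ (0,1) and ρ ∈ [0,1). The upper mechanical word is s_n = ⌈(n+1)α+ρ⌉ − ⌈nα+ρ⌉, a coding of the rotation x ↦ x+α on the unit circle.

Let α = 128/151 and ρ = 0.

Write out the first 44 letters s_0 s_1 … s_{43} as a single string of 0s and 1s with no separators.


n=0: ⌈(1·128)/151⌉ − ⌈(0·128)/151⌉ = ⌈128/151⌉ − ⌈0/151⌉ = 1 − 0 = 1
n=1: ⌈(2·128)/151⌉ − ⌈(1·128)/151⌉ = ⌈256/151⌉ − ⌈128/151⌉ = 2 − 1 = 1
n=2: ⌈(3·128)/151⌉ − ⌈(2·128)/151⌉ = ⌈384/151⌉ − ⌈256/151⌉ = 3 − 2 = 1
n=3: ⌈(4·128)/151⌉ − ⌈(3·128)/151⌉ = ⌈512/151⌉ − ⌈384/151⌉ = 4 − 3 = 1
n=4: ⌈(5·128)/151⌉ − ⌈(4·128)/151⌉ = ⌈640/151⌉ − ⌈512/151⌉ = 5 − 4 = 1
n=5: ⌈(6·128)/151⌉ − ⌈(5·128)/151⌉ = ⌈768/151⌉ − ⌈640/151⌉ = 6 − 5 = 1
n=6: ⌈(7·128)/151⌉ − ⌈(6·128)/151⌉ = ⌈896/151⌉ − ⌈768/151⌉ = 6 − 6 = 0
n=7: ⌈(8·128)/151⌉ − ⌈(7·128)/151⌉ = ⌈1024/151⌉ − ⌈896/151⌉ = 7 − 6 = 1
n=8: ⌈(9·128)/151⌉ − ⌈(8·128)/151⌉ = ⌈1152/151⌉ − ⌈1024/151⌉ = 8 − 7 = 1
n=9: ⌈(10·128)/151⌉ − ⌈(9·128)/151⌉ = ⌈1280/151⌉ − ⌈1152/151⌉ = 9 − 8 = 1
n=10: ⌈(11·128)/151⌉ − ⌈(10·128)/151⌉ = ⌈1408/151⌉ − ⌈1280/151⌉ = 10 − 9 = 1
n=11: ⌈(12·128)/151⌉ − ⌈(11·128)/151⌉ = ⌈1536/151⌉ − ⌈1408/151⌉ = 11 − 10 = 1
n=12: ⌈(13·128)/151⌉ − ⌈(12·128)/151⌉ = ⌈1664/151⌉ − ⌈1536/151⌉ = 12 − 11 = 1
n=13: ⌈(14·128)/151⌉ − ⌈(13·128)/151⌉ = ⌈1792/151⌉ − ⌈1664/151⌉ = 12 − 12 = 0
n=14: ⌈(15·128)/151⌉ − ⌈(14·128)/151⌉ = ⌈1920/151⌉ − ⌈1792/151⌉ = 13 − 12 = 1
n=15: ⌈(16·128)/151⌉ − ⌈(15·128)/151⌉ = ⌈2048/151⌉ − ⌈1920/151⌉ = 14 − 13 = 1
n=16: ⌈(17·128)/151⌉ − ⌈(16·128)/151⌉ = ⌈2176/151⌉ − ⌈2048/151⌉ = 15 − 14 = 1
n=17: ⌈(18·128)/151⌉ − ⌈(17·128)/151⌉ = ⌈2304/151⌉ − ⌈2176/151⌉ = 16 − 15 = 1
n=18: ⌈(19·128)/151⌉ − ⌈(18·128)/151⌉ = ⌈2432/151⌉ − ⌈2304/151⌉ = 17 − 16 = 1
n=19: ⌈(20·128)/151⌉ − ⌈(19·128)/151⌉ = ⌈2560/151⌉ − ⌈2432/151⌉ = 17 − 17 = 0
n=20: ⌈(21·128)/151⌉ − ⌈(20·128)/151⌉ = ⌈2688/151⌉ − ⌈2560/151⌉ = 18 − 17 = 1
n=21: ⌈(22·128)/151⌉ − ⌈(21·128)/151⌉ = ⌈2816/151⌉ − ⌈2688/151⌉ = 19 − 18 = 1
n=22: ⌈(23·128)/151⌉ − ⌈(22·128)/151⌉ = ⌈2944/151⌉ − ⌈2816/151⌉ = 20 − 19 = 1
n=23: ⌈(24·128)/151⌉ − ⌈(23·128)/151⌉ = ⌈3072/151⌉ − ⌈2944/151⌉ = 21 − 20 = 1
n=24: ⌈(25·128)/151⌉ − ⌈(24·128)/151⌉ = ⌈3200/151⌉ − ⌈3072/151⌉ = 22 − 21 = 1
n=25: ⌈(26·128)/151⌉ − ⌈(25·128)/151⌉ = ⌈3328/151⌉ − ⌈3200/151⌉ = 23 − 22 = 1
n=26: ⌈(27·128)/151⌉ − ⌈(26·128)/151⌉ = ⌈3456/151⌉ − ⌈3328/151⌉ = 23 − 23 = 0
n=27: ⌈(28·128)/151⌉ − ⌈(27·128)/151⌉ = ⌈3584/151⌉ − ⌈3456/151⌉ = 24 − 23 = 1
n=28: ⌈(29·128)/151⌉ − ⌈(28·128)/151⌉ = ⌈3712/151⌉ − ⌈3584/151⌉ = 25 − 24 = 1
n=29: ⌈(30·128)/151⌉ − ⌈(29·128)/151⌉ = ⌈3840/151⌉ − ⌈3712/151⌉ = 26 − 25 = 1
n=30: ⌈(31·128)/151⌉ − ⌈(30·128)/151⌉ = ⌈3968/151⌉ − ⌈3840/151⌉ = 27 − 26 = 1
n=31: ⌈(32·128)/151⌉ − ⌈(31·128)/151⌉ = ⌈4096/151⌉ − ⌈3968/151⌉ = 28 − 27 = 1
n=32: ⌈(33·128)/151⌉ − ⌈(32·128)/151⌉ = ⌈4224/151⌉ − ⌈4096/151⌉ = 28 − 28 = 0
n=33: ⌈(34·128)/151⌉ − ⌈(33·128)/151⌉ = ⌈4352/151⌉ − ⌈4224/151⌉ = 29 − 28 = 1
n=34: ⌈(35·128)/151⌉ − ⌈(34·128)/151⌉ = ⌈4480/151⌉ − ⌈4352/151⌉ = 30 − 29 = 1
n=35: ⌈(36·128)/151⌉ − ⌈(35·128)/151⌉ = ⌈4608/151⌉ − ⌈4480/151⌉ = 31 − 30 = 1
n=36: ⌈(37·128)/151⌉ − ⌈(36·128)/151⌉ = ⌈4736/151⌉ − ⌈4608/151⌉ = 32 − 31 = 1
n=37: ⌈(38·128)/151⌉ − ⌈(37·128)/151⌉ = ⌈4864/151⌉ − ⌈4736/151⌉ = 33 − 32 = 1
n=38: ⌈(39·128)/151⌉ − ⌈(38·128)/151⌉ = ⌈4992/151⌉ − ⌈4864/151⌉ = 34 − 33 = 1
n=39: ⌈(40·128)/151⌉ − ⌈(39·128)/151⌉ = ⌈5120/151⌉ − ⌈4992/151⌉ = 34 − 34 = 0
n=40: ⌈(41·128)/151⌉ − ⌈(40·128)/151⌉ = ⌈5248/151⌉ − ⌈5120/151⌉ = 35 − 34 = 1
n=41: ⌈(42·128)/151⌉ − ⌈(41·128)/151⌉ = ⌈5376/151⌉ − ⌈5248/151⌉ = 36 − 35 = 1
n=42: ⌈(43·128)/151⌉ − ⌈(42·128)/151⌉ = ⌈5504/151⌉ − ⌈5376/151⌉ = 37 − 36 = 1
n=43: ⌈(44·128)/151⌉ − ⌈(43·128)/151⌉ = ⌈5632/151⌉ − ⌈5504/151⌉ = 38 − 37 = 1

11111101111110111110111111011111011111101111
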